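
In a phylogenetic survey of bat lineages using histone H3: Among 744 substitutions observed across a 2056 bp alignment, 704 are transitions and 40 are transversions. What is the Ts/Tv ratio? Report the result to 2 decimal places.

R = 704/40 = 17.60.

17.60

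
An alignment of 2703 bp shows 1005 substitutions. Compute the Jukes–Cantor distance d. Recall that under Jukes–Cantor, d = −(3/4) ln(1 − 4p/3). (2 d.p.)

0.51

p = 1005/2703 ≈ 0.371809.
d = −(3/4) ln(1 − 4p/3) = −0.75 ln(1 − 0.495745) = −0.75 ln(0.504255)
  = −0.75 × (-0.684673) = 0.513505 substitutions/site.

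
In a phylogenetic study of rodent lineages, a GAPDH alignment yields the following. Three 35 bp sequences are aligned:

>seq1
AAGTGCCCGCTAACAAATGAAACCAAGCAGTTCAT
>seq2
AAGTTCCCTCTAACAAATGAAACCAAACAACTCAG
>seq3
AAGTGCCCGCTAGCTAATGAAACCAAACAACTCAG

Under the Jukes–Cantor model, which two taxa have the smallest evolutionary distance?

seq1–seq2: 6/35 differ, p = 0.171, d = 0.195.
seq1–seq3: 6/35 differ, p = 0.171, d = 0.195.
seq2–seq3: 4/35 differ, p = 0.114, d = 0.124.
The smallest distance is between seq2 and seq3.

seq2 and seq3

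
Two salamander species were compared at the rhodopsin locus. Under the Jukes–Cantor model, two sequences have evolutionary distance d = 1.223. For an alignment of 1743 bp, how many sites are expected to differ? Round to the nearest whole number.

1051

Invert JC69: p = (3/4)(1 − e^(−4d/3)) = 0.75 × (1 − e^(-1.630667)) = 0.75 × (1 − 0.195799) = 0.603151.
Expected differing sites = pL ≈ 0.603151 × 1743 = 1051.292193 ≈ 1051.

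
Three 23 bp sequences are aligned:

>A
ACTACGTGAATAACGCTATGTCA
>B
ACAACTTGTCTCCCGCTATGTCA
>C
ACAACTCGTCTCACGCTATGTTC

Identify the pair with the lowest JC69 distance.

B and C

A–B: 6/23 differ, p = 0.261, d = 0.321.
A–C: 8/23 differ, p = 0.348, d = 0.467.
B–C: 4/23 differ, p = 0.174, d = 0.198.
The smallest distance is between B and C.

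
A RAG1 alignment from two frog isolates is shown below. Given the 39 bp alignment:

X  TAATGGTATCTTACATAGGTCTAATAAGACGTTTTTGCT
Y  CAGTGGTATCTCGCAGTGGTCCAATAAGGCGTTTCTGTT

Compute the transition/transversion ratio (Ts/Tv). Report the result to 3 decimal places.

Transitions are A↔G and C↔T; transversions are all other mismatches.
Transitions: 8. Transversions: 2.
R = 8/2 = 4.000.

4.000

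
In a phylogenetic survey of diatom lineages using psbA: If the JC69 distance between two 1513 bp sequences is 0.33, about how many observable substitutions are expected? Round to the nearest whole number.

Invert JC69: p = (3/4)(1 − e^(−4d/3)) = 0.75 × (1 − e^(-0.44)) = 0.75 × (1 − 0.644036) = 0.266973.
Expected differing sites = pL ≈ 0.266973 × 1513 = 403.930149 ≈ 404.

404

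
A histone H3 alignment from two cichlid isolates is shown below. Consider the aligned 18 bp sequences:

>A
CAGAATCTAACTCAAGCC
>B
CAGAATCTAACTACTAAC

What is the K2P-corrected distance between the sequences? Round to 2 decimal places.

Of 18 sites, 1 differences are transitions and 4 are transversions, so P = 1/18 ≈ 0.055556 and Q = 4/18 ≈ 0.222222.
Under the Kimura two-parameter model, d = −½ ln(1 − 2P − Q) − ¼ ln(1 − 2Q).
1 − 2P − Q = 0.666666, giving −½ ln(0.666666) = 0.202733.
1 − 2Q = 0.555556, giving −¼ ln(0.555556) = 0.146946.
d = 0.202733 + 0.146946 = 0.349679.

0.35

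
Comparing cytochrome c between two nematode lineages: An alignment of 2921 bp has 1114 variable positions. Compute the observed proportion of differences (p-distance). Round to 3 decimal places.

p = 1114/2921 = 0.381376… ≈ 0.381 (to 3 d.p.).

0.381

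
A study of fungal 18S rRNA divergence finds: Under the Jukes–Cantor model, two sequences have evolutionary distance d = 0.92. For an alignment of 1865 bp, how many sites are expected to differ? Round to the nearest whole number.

989

Invert JC69: p = (3/4)(1 − e^(−4d/3)) = 0.75 × (1 − e^(-1.226667)) = 0.75 × (1 − 0.293268) = 0.530049.
Expected differing sites = pL ≈ 0.530049 × 1865 = 988.541385 ≈ 989.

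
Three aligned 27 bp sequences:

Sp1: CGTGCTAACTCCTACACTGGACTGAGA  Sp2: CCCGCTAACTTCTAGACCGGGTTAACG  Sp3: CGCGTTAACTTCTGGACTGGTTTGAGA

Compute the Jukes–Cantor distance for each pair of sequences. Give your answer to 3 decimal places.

d(Sp1,Sp2) = 0.511, d(Sp1,Sp3) = 0.318, d(Sp2,Sp3) = 0.377

Sp1–Sp2: 10/27 sites differ → p ≈ 0.37037, d = −0.75 ln(1 − 0.493827) = 0.510658 ≈ 0.511.
Sp1–Sp3: 7/27 sites differ → p ≈ 0.259259, d = −0.75 ln(1 − 0.345679) = 0.318118 ≈ 0.318.
Sp2–Sp3: 8/27 sites differ → p ≈ 0.296296, d = −0.75 ln(1 − 0.395061) = 0.376971 ≈ 0.377.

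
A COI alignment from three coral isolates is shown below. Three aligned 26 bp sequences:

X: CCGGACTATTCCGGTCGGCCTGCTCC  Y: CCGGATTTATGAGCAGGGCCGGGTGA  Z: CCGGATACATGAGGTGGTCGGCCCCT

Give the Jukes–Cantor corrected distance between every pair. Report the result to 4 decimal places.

d(X,Y) = 0.7166, d(X,Z) = 0.8240, d(Y,Z) = 0.6228

X–Y: 12/26 sites differ → p ≈ 0.461538, d = −0.75 ln(1 − 0.615384) = 0.716632 ≈ 0.7166.
X–Z: 13/26 sites differ → p = 0.5, d = −0.75 ln(1 − 0.666667) = 0.823960 ≈ 0.8240.
Y–Z: 11/26 sites differ → p ≈ 0.423077, d = −0.75 ln(1 − 0.564103) = 0.622762 ≈ 0.6228.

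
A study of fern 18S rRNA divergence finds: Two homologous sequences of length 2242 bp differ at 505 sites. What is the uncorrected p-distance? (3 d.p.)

0.225

p = 505/2242 = 0.225245… ≈ 0.225 (to 3 d.p.).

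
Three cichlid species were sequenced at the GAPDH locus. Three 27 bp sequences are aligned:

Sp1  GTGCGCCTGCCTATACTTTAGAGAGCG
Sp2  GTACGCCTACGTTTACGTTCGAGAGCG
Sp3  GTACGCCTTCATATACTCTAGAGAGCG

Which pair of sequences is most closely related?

Sp1–Sp2: 6/27 differ, p = 0.222, d = 0.264.
Sp1–Sp3: 4/27 differ, p = 0.148, d = 0.165.
Sp2–Sp3: 6/27 differ, p = 0.222, d = 0.264.
The smallest distance is between Sp1 and Sp3.

Sp1 and Sp3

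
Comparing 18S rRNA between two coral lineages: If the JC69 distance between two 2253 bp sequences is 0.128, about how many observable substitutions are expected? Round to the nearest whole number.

Invert JC69: p = (3/4)(1 − e^(−4d/3)) = 0.75 × (1 − e^(-0.170667)) = 0.75 × (1 − 0.843102) = 0.117674.
Expected differing sites = pL ≈ 0.117674 × 2253 = 265.119522 ≈ 265.

265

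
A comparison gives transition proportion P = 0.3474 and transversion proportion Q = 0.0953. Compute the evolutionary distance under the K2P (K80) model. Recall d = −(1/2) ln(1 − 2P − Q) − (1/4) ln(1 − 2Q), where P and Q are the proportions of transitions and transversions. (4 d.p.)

0.8334

Under the Kimura two-parameter model, d = −½ ln(1 − 2P − Q) − ¼ ln(1 − 2Q).
1 − 2P − Q = 0.2099, giving −½ ln(0.2099) = 0.780562.
1 − 2Q = 0.8094, giving −¼ ln(0.8094) = 0.052866.
d = 0.780562 + 0.052866 = 0.833428.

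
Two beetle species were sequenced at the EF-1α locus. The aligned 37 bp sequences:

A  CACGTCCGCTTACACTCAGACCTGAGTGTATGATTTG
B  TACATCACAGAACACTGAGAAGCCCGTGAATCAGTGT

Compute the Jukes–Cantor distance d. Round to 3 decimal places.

0.784

The sequences differ at 18 of 37 sites, so p = 18/37 ≈ 0.486486.
d = −(3/4) ln(1 − 4p/3) = −0.75 ln(1 − 0.648648) = −0.75 ln(0.351352)
  = −0.75 × (-1.045967) = 0.784475 substitutions/site.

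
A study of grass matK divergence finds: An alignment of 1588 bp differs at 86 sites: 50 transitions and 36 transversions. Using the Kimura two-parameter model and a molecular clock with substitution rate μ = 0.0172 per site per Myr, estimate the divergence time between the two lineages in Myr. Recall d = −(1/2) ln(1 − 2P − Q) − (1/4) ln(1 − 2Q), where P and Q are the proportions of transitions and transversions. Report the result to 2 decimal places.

P = 50/1588 ≈ 0.031486 and Q = 36/1588 ≈ 0.02267.
Under the Kimura two-parameter model, d = −½ ln(1 − 2P − Q) − ¼ ln(1 − 2Q).
1 − 2P − Q = 0.914358, giving −½ ln(0.914358) = 0.044767.
1 − 2Q = 0.95466, giving −¼ ln(0.95466) = 0.011600.
d = 0.044767 + 0.011600 = 0.056367.
Under a molecular clock d = 2μt, so t = d/(2μ) = 0.056367 / (2 × 0.0172) = 1.64 Myr.

1.64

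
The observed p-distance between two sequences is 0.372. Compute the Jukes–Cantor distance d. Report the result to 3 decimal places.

d = −(3/4) ln(1 − 4p/3) = −0.75 ln(1 − 0.496) = −0.75 ln(0.504)
  = −0.75 × (-0.685179) = 0.513884 substitutions/site.

0.514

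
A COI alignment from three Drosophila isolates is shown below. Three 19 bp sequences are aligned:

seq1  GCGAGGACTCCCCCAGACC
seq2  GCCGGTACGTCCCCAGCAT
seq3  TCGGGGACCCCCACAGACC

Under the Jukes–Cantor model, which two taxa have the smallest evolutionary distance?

seq1–seq2: 8/19 differ, p = 0.421, d = 0.618.
seq1–seq3: 4/19 differ, p = 0.211, d = 0.247.
seq2–seq3: 9/19 differ, p = 0.474, d = 0.749.
The smallest distance is between seq1 and seq3.

seq1 and seq3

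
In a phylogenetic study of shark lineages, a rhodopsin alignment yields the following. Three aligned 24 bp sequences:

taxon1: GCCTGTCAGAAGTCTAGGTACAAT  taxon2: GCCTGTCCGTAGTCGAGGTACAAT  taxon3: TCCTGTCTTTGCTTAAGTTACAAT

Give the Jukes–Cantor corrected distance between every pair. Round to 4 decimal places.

d(taxon1,taxon2) = 0.1367, d(taxon1,taxon3) = 0.5199, d(taxon2,taxon3) = 0.4408

taxon1–taxon2: 3/24 sites differ → p = 0.125, d = −0.75 ln(1 − 0.166667) = 0.136741 ≈ 0.1367.
taxon1–taxon3: 9/24 sites differ → p = 0.375, d = −0.75 ln(1 − 0.5) = 0.519860 ≈ 0.5199.
taxon2–taxon3: 8/24 sites differ → p ≈ 0.333333, d = −0.75 ln(1 − 0.444444) = 0.440839 ≈ 0.4408.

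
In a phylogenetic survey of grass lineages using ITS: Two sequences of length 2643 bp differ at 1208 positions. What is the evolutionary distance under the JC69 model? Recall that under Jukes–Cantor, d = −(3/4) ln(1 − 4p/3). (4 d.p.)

0.7051

p = 1208/2643 ≈ 0.457056.
d = −(3/4) ln(1 − 4p/3) = −0.75 ln(1 − 0.609408) = −0.75 ln(0.390592)
  = −0.75 × (-0.940092) = 0.705069 substitutions/site.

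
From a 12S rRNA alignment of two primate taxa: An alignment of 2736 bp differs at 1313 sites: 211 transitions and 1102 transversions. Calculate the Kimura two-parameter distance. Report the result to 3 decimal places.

0.817

P = 211/2736 ≈ 0.07712 and Q = 1102/2736 ≈ 0.402778.
Under the Kimura two-parameter model, d = −½ ln(1 − 2P − Q) − ¼ ln(1 − 2Q).
1 − 2P − Q = 0.442982, giving −½ ln(0.442982) = 0.407113.
1 − 2Q = 0.194444, giving −¼ ln(0.194444) = 0.409403.
d = 0.407113 + 0.409403 = 0.816516.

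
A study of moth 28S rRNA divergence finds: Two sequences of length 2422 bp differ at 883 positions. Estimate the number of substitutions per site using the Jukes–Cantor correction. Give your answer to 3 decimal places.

0.499

p = 883/2422 ≈ 0.364575.
d = −(3/4) ln(1 − 4p/3) = −0.75 ln(1 − 0.4861) = −0.75 ln(0.5139)
  = −0.75 × (-0.665727) = 0.499295 substitutions/site.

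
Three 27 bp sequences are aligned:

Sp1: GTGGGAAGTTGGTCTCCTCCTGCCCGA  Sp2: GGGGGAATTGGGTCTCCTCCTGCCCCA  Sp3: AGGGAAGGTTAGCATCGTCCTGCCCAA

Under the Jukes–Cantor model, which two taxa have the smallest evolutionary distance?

Sp1 and Sp2

Sp1–Sp2: 4/27 differ, p = 0.148, d = 0.165.
Sp1–Sp3: 9/27 differ, p = 0.333, d = 0.441.
Sp2–Sp3: 10/27 differ, p = 0.370, d = 0.511.
The smallest distance is between Sp1 and Sp2.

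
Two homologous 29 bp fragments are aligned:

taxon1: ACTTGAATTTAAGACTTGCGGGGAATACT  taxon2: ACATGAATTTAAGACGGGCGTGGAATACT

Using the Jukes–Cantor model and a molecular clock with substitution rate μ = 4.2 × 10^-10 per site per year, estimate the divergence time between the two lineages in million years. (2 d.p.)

The sequences differ at 4 of 29 sites (3, 16, 17, 21), so p = 4/29 ≈ 0.137931.
d = −(3/4) ln(1 − 4p/3) = −0.75 ln(1 − 0.183908) = −0.75 ln(0.816092)
  = −0.75 × (-0.203228) = 0.152421 substitutions/site.
Under a molecular clock d = 2μt, so t = d/(2μ) = 0.152421 / (2 × 4.2 × 10^-10) = 181.45 million years.

181.45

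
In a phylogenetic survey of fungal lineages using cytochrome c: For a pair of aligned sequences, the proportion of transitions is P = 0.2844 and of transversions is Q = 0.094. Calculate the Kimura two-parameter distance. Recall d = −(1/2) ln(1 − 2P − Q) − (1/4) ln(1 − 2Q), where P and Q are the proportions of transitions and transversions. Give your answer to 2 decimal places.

0.60

Under the Kimura two-parameter model, d = −½ ln(1 − 2P − Q) − ¼ ln(1 − 2Q).
1 − 2P − Q = 0.3372, giving −½ ln(0.3372) = 0.543540.
1 − 2Q = 0.812, giving −¼ ln(0.812) = 0.052064.
d = 0.543540 + 0.052064 = 0.595604.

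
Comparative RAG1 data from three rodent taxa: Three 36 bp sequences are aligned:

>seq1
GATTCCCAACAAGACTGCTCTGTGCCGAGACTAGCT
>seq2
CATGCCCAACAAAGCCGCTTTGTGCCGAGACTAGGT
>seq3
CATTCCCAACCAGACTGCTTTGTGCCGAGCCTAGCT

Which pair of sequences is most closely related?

seq1–seq2: 7/36 differ, p = 0.194, d = 0.225.
seq1–seq3: 4/36 differ, p = 0.111, d = 0.120.
seq2–seq3: 7/36 differ, p = 0.194, d = 0.225.
The smallest distance is between seq1 and seq3.

seq1 and seq3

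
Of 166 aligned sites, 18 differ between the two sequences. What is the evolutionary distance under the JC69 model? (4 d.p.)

p = 18/166 ≈ 0.108434.
d = −(3/4) ln(1 − 4p/3) = −0.75 ln(1 − 0.144579) = −0.75 ln(0.855421)
  = −0.75 × (-0.156162) = 0.117122 substitutions/site.

0.1171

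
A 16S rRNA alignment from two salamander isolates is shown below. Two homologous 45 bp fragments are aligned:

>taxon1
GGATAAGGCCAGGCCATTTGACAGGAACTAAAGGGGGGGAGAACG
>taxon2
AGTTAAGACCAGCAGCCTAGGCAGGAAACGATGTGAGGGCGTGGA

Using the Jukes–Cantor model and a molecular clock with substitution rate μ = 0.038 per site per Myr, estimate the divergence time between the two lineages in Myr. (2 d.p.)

9.61

The sequences differ at 21 of 45 sites, so p = 21/45 ≈ 0.466667.
d = −(3/4) ln(1 − 4p/3) = −0.75 ln(1 − 0.622223) = −0.75 ln(0.377777)
  = −0.75 × (-0.973451) = 0.730088 substitutions/site.
Under a molecular clock d = 2μt, so t = d/(2μ) = 0.730088 / (2 × 0.038) = 9.61 Myr.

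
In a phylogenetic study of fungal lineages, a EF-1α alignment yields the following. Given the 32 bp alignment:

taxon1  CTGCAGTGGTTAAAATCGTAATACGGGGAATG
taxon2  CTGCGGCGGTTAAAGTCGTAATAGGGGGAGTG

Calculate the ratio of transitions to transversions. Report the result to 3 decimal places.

4.000

Transitions are A↔G and C↔T; transversions are all other mismatches.
Transitions: 4. Transversions: 1.
R = 4/1 = 4.000.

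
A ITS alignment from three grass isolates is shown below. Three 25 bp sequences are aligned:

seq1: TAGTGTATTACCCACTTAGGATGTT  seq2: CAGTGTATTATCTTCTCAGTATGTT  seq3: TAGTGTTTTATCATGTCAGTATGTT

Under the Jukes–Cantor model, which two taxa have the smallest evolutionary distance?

seq1–seq2: 6/25 differ, p = 0.240, d = 0.289.
seq1–seq3: 7/25 differ, p = 0.280, d = 0.351.
seq2–seq3: 4/25 differ, p = 0.160, d = 0.180.
The smallest distance is between seq2 and seq3.

seq2 and seq3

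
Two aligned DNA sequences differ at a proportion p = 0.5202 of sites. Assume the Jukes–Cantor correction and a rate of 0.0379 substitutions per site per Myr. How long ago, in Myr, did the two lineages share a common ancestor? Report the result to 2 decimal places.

11.70

d = −(3/4) ln(1 − 4p/3) = −0.75 ln(1 − 0.6936) = −0.75 ln(0.3064)
  = −0.75 × (-1.182864) = 0.887148 substitutions/site.
Under a molecular clock d = 2μt, so t = d/(2μ) = 0.887148 / (2 × 0.0379) = 11.70 Myr.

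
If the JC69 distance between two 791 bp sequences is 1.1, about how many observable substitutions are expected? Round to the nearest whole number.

Invert JC69: p = (3/4)(1 − e^(−4d/3)) = 0.75 × (1 − e^(-1.466667)) = 0.75 × (1 − 0.230693) = 0.576980.
Expected differing sites = pL ≈ 0.576980 × 791 = 456.39118 ≈ 456.

456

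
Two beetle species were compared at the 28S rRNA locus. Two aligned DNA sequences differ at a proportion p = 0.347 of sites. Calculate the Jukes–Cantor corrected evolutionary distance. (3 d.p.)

d = −(3/4) ln(1 − 4p/3) = −0.75 ln(1 − 0.462667) = −0.75 ln(0.537333)
  = −0.75 × (-0.621137) = 0.465853 substitutions/site.

0.466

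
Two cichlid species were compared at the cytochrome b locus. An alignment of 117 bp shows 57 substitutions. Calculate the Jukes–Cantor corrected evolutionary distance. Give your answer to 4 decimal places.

p = 57/117 ≈ 0.487179.
d = −(3/4) ln(1 − 4p/3) = −0.75 ln(1 − 0.649572) = −0.75 ln(0.350428)
  = −0.75 × (-1.048600) = 0.786450 substitutions/site.

0.7865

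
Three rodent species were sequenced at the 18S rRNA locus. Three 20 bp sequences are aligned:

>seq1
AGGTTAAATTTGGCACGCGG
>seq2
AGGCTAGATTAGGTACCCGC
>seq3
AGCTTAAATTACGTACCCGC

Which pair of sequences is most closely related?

seq1–seq2: 6/20 differ, p = 0.300, d = 0.383.
seq1–seq3: 6/20 differ, p = 0.300, d = 0.383.
seq2–seq3: 4/20 differ, p = 0.200, d = 0.233.
The smallest distance is between seq2 and seq3.

seq2 and seq3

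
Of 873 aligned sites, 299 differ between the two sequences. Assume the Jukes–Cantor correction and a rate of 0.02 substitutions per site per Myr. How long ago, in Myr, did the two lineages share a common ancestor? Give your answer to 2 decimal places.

p = 299/873 ≈ 0.342497.
d = −(3/4) ln(1 − 4p/3) = −0.75 ln(1 − 0.456663) = −0.75 ln(0.543337)
  = −0.75 × (-0.610026) = 0.457520 substitutions/site.
Under a molecular clock d = 2μt, so t = d/(2μ) = 0.457520 / (2 × 0.02) = 11.44 Myr.

11.44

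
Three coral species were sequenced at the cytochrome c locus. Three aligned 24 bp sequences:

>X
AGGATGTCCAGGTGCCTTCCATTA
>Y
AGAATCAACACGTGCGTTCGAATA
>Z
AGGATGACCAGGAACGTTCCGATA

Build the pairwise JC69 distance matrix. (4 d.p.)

d(X,Y) = 0.4408, d(X,Z) = 0.3041, d(Y,Z) = 0.4408

X–Y: 8/24 sites differ → p ≈ 0.333333, d = −0.75 ln(1 − 0.444444) = 0.440839 ≈ 0.4408.
X–Z: 6/24 sites differ → p = 0.25, d = −0.75 ln(1 − 0.333333) = 0.304098 ≈ 0.3041.
Y–Z: 8/24 sites differ → p ≈ 0.333333, d = −0.75 ln(1 − 0.444444) = 0.440839 ≈ 0.4408.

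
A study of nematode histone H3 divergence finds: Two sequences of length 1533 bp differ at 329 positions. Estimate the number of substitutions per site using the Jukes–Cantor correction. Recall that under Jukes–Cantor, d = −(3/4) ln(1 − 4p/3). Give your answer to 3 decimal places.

p = 329/1533 ≈ 0.214612.
d = −(3/4) ln(1 − 4p/3) = −0.75 ln(1 − 0.286149) = −0.75 ln(0.713851)
  = −0.75 × (-0.337081) = 0.252811 substitutions/site.

0.253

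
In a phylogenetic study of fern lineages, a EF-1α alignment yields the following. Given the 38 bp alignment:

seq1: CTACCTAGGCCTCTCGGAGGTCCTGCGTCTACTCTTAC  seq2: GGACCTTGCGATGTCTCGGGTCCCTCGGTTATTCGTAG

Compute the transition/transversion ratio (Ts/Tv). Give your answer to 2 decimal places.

Transitions are A↔G and C↔T; transversions are all other mismatches.
Transitions: 4. Transversions: 13.
R = 4/13 = 0.307692… ≈ 0.31 (to 2 d.p.).

0.31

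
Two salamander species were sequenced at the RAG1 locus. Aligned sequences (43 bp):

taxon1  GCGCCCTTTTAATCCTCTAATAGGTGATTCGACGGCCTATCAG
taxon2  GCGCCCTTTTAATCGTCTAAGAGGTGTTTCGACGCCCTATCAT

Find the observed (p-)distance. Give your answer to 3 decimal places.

The sequences differ at 5 of 43 positions (sites 15, 21, 27, 35, 43).
p = 5/43 = 0.116279… ≈ 0.116 (to 3 d.p.).

0.116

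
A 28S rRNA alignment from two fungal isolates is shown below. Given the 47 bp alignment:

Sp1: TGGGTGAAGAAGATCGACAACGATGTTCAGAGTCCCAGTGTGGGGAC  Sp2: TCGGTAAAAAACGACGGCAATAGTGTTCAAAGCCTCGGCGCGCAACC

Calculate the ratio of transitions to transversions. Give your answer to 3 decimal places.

Transitions are A↔G and C↔T; transversions are all other mismatches.
Transitions: 15. Transversions: 5.
R = 15/5 = 3.000.

3.000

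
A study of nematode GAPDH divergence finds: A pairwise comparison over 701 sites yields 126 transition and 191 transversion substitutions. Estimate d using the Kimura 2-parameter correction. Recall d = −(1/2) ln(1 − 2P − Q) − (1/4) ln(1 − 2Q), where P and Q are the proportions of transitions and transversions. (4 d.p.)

P = 126/701 ≈ 0.179743 and Q = 191/701 ≈ 0.272468.
Under the Kimura two-parameter model, d = −½ ln(1 − 2P − Q) − ¼ ln(1 − 2Q).
1 − 2P − Q = 0.368046, giving −½ ln(0.368046) = 0.499774.
1 − 2Q = 0.455064, giving −¼ ln(0.455064) = 0.196829.
d = 0.499774 + 0.196829 = 0.696603.

0.6966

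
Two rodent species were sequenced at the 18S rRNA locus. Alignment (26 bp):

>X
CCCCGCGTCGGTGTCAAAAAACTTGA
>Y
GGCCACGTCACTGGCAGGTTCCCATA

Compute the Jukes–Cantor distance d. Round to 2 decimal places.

The sequences differ at 14 of 26 sites, so p = 14/26 ≈ 0.538462.
d = −(3/4) ln(1 − 4p/3) = −0.75 ln(1 − 0.717949) = −0.75 ln(0.282051)
  = −0.75 × (-1.265667) = 0.949250 substitutions/site.

0.95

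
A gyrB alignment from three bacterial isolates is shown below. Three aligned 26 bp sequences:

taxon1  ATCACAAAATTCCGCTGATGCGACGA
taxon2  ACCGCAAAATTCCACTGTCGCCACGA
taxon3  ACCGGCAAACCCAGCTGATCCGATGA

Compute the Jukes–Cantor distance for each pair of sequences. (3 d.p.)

taxon1–taxon2: 6/26 sites differ → p ≈ 0.230769, d = −0.75 ln(1 − 0.307692) = 0.275793 ≈ 0.276.
taxon1–taxon3: 9/26 sites differ → p ≈ 0.346154, d = −0.75 ln(1 − 0.461539) = 0.464280 ≈ 0.464.
taxon2–taxon3: 11/26 sites differ → p ≈ 0.423077, d = −0.75 ln(1 − 0.564103) = 0.622762 ≈ 0.623.

d(taxon1,taxon2) = 0.276, d(taxon1,taxon3) = 0.464, d(taxon2,taxon3) = 0.623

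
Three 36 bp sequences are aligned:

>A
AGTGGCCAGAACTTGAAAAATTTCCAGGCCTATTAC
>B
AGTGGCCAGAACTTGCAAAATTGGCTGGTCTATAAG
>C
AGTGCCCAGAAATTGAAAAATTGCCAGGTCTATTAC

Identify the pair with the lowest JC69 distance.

A–B: 7/36 differ, p = 0.194, d = 0.225.
A–C: 4/36 differ, p = 0.111, d = 0.120.
B–C: 7/36 differ, p = 0.194, d = 0.225.
The smallest distance is between A and C.

A and C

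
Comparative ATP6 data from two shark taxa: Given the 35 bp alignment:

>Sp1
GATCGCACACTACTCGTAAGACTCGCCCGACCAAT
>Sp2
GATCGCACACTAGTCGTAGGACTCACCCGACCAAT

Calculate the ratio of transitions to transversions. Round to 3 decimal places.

Transitions are A↔G and C↔T; transversions are all other mismatches.
Transitions: 2. Transversions: 1.
R = 2/1 = 2.000.

2.000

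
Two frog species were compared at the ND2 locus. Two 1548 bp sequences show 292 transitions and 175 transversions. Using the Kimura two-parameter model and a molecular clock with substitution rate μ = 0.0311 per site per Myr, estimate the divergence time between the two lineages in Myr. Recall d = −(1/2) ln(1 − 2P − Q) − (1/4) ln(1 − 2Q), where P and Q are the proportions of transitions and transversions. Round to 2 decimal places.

P = 292/1548 ≈ 0.18863 and Q = 175/1548 ≈ 0.113049.
Under the Kimura two-parameter model, d = −½ ln(1 − 2P − Q) − ¼ ln(1 − 2Q).
1 − 2P − Q = 0.509691, giving −½ ln(0.509691) = 0.336975.
1 − 2Q = 0.773902, giving −¼ ln(0.773902) = 0.064078.
d = 0.336975 + 0.064078 = 0.401053.
Under a molecular clock d = 2μt, so t = d/(2μ) = 0.401053 / (2 × 0.0311) = 6.45 Myr.

6.45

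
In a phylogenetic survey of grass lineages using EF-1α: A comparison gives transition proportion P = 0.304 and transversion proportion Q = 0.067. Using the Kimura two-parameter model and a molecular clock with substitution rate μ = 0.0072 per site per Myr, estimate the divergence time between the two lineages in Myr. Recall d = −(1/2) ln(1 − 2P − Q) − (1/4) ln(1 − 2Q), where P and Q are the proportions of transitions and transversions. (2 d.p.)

Under the Kimura two-parameter model, d = −½ ln(1 − 2P − Q) − ¼ ln(1 − 2Q).
1 − 2P − Q = 0.325, giving −½ ln(0.325) = 0.561965.
1 − 2Q = 0.866, giving −¼ ln(0.866) = 0.035968.
d = 0.561965 + 0.035968 = 0.597933.
Under a molecular clock d = 2μt, so t = d/(2μ) = 0.597933 / (2 × 0.0072) = 41.52 Myr.

41.52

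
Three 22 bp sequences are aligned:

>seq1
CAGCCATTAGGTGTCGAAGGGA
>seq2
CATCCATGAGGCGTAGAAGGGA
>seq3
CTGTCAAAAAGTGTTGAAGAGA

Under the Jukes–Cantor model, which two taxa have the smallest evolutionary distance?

seq1–seq2: 4/22 differ, p = 0.182, d = 0.208.
seq1–seq3: 7/22 differ, p = 0.318, d = 0.414.
seq2–seq3: 9/22 differ, p = 0.409, d = 0.591.
The smallest distance is between seq1 and seq2.

seq1 and seq2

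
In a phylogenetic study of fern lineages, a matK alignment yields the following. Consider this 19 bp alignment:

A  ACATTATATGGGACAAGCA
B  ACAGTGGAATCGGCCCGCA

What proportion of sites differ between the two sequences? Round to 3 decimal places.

0.474

The sequences differ at 9 of 19 positions (sites 4, 6, 7, 9, 10, 11, 13, 15, 16).
p = 9/19 = 0.473684… ≈ 0.474 (to 3 d.p.).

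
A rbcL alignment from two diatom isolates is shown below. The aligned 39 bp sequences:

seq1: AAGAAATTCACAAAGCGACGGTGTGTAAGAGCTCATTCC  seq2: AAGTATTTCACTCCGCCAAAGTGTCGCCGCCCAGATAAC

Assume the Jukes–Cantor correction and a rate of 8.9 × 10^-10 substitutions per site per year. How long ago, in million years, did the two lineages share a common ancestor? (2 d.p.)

The sequences differ at 18 of 39 sites, so p = 18/39 ≈ 0.461538.
d = −(3/4) ln(1 − 4p/3) = −0.75 ln(1 − 0.615384) = −0.75 ln(0.384616)
  = −0.75 × (-0.955510) = 0.716633 substitutions/site.
Under a molecular clock d = 2μt, so t = d/(2μ) = 0.716633 / (2 × 8.9 × 10^-10) = 402.60 million years.

402.60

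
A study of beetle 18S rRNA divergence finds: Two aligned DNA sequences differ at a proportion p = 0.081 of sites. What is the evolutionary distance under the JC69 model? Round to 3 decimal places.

d = −(3/4) ln(1 − 4p/3) = −0.75 ln(1 − 0.108) = −0.75 ln(0.892)
  = −0.75 × (-0.114289) = 0.085717 substitutions/site.

0.086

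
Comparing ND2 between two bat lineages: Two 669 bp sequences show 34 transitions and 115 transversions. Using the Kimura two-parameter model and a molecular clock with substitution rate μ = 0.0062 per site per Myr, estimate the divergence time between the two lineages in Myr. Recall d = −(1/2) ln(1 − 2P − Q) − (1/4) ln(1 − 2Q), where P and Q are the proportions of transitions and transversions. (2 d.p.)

P = 34/669 ≈ 0.050822 and Q = 115/669 ≈ 0.171898.
Under the Kimura two-parameter model, d = −½ ln(1 − 2P − Q) − ¼ ln(1 − 2Q).
1 − 2P − Q = 0.726458, giving −½ ln(0.726458) = 0.159787.
1 − 2Q = 0.656204, giving −¼ ln(0.656204) = 0.105321.
d = 0.159787 + 0.105321 = 0.265108.
Under a molecular clock d = 2μt, so t = d/(2μ) = 0.265108 / (2 × 0.0062) = 21.38 Myr.

21.38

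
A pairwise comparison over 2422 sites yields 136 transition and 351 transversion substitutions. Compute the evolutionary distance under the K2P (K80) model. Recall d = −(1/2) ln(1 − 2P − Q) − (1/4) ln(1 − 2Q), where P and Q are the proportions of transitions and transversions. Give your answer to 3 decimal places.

P = 136/2422 ≈ 0.056152 and Q = 351/2422 ≈ 0.144922.
Under the Kimura two-parameter model, d = −½ ln(1 − 2P − Q) − ¼ ln(1 − 2Q).
1 − 2P − Q = 0.742774, giving −½ ln(0.742774) = 0.148682.
1 − 2Q = 0.710156, giving −¼ ln(0.710156) = 0.085568.
d = 0.148682 + 0.085568 = 0.234250.

0.234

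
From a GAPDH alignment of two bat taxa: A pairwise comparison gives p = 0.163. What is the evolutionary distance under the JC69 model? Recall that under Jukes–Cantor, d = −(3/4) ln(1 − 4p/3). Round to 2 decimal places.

0.18

d = −(3/4) ln(1 − 4p/3) = −0.75 ln(1 − 0.217333) = −0.75 ln(0.782667)
  = −0.75 × (-0.245048) = 0.183786 substitutions/site.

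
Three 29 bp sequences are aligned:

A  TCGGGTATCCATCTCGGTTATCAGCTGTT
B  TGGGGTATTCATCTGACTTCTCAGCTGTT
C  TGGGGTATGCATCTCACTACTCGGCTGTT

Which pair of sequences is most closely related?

A–B: 6/29 differ, p = 0.207, d = 0.242.
A–C: 7/29 differ, p = 0.241, d = 0.291.
B–C: 4/29 differ, p = 0.138, d = 0.152.
The smallest distance is between B and C.

B and C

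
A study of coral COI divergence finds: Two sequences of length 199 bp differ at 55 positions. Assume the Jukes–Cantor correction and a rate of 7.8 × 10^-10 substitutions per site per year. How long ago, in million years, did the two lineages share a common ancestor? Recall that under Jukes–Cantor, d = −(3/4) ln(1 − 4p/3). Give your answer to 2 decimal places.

p = 55/199 ≈ 0.276382.
d = −(3/4) ln(1 − 4p/3) = −0.75 ln(1 − 0.368509) = −0.75 ln(0.631491)
  = −0.75 × (-0.459672) = 0.344754 substitutions/site.
Under a molecular clock d = 2μt, so t = d/(2μ) = 0.344754 / (2 × 7.8 × 10^-10) = 221.00 million years.

221.00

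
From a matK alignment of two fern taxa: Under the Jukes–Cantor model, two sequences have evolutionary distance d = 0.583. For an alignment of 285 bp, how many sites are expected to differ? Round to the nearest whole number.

116

Invert JC69: p = (3/4)(1 − e^(−4d/3)) = 0.75 × (1 − e^(-0.777333)) = 0.75 × (1 − 0.459630) = 0.405278.
Expected differing sites = pL ≈ 0.405278 × 285 = 115.50423 ≈ 116.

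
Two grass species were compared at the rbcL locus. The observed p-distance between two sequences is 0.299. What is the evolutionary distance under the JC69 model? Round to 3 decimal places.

0.381

d = −(3/4) ln(1 − 4p/3) = −0.75 ln(1 − 0.398667) = −0.75 ln(0.601333)
  = −0.75 × (-0.508606) = 0.381455 substitutions/site.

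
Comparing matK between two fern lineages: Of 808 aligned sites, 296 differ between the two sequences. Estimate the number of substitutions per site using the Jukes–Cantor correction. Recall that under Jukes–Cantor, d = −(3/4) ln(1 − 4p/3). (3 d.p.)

p = 296/808 ≈ 0.366337.
d = −(3/4) ln(1 − 4p/3) = −0.75 ln(1 − 0.488449) = −0.75 ln(0.511551)
  = −0.75 × (-0.670308) = 0.502731 substitutions/site.

0.503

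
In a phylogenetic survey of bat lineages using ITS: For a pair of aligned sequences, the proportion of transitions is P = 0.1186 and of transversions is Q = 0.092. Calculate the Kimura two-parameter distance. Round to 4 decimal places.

Under the Kimura two-parameter model, d = −½ ln(1 − 2P − Q) − ¼ ln(1 − 2Q).
1 − 2P − Q = 0.6708, giving −½ ln(0.6708) = 0.199642.
1 − 2Q = 0.816, giving −¼ ln(0.816) = 0.050835.
d = 0.199642 + 0.050835 = 0.250477.

0.2505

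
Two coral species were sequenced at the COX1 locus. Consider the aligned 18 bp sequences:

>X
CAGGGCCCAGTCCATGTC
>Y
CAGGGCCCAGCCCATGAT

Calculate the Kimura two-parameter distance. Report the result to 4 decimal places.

0.1922

Of 18 sites, 2 differences are transitions and 1 are transversions, so P = 2/18 ≈ 0.111111 and Q = 1/18 ≈ 0.055556.
Under the Kimura two-parameter model, d = −½ ln(1 − 2P − Q) − ¼ ln(1 − 2Q).
1 − 2P − Q = 0.722222, giving −½ ln(0.722222) = 0.162711.
1 − 2Q = 0.888888, giving −¼ ln(0.888888) = 0.029446.
d = 0.162711 + 0.029446 = 0.192157.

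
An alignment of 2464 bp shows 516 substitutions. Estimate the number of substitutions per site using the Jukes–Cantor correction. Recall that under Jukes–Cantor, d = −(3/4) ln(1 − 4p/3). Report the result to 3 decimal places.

0.246

p = 516/2464 ≈ 0.209416.
d = −(3/4) ln(1 − 4p/3) = −0.75 ln(1 − 0.279221) = −0.75 ln(0.720779)
  = −0.75 × (-0.327423) = 0.245567 substitutions/site.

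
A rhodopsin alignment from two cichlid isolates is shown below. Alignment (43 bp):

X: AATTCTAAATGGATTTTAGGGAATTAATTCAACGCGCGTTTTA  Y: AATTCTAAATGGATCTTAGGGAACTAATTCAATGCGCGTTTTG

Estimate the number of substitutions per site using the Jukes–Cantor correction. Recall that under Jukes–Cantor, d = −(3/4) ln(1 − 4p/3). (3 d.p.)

The sequences differ at 4 of 43 sites (15, 24, 33, 43), so p = 4/43 ≈ 0.093023.
d = −(3/4) ln(1 − 4p/3) = −0.75 ln(1 − 0.124031) = −0.75 ln(0.875969)
  = −0.75 × (-0.132425) = 0.099319 substitutions/site.

0.099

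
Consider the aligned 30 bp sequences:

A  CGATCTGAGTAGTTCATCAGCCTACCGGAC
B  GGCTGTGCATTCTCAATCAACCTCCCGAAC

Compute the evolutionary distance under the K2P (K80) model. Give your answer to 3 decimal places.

0.572

Of 30 sites, 4 differences are transitions and 8 are transversions, so P = 4/30 ≈ 0.133333 and Q = 8/30 ≈ 0.266667.
Under the Kimura two-parameter model, d = −½ ln(1 − 2P − Q) − ¼ ln(1 − 2Q).
1 − 2P − Q = 0.466667, giving −½ ln(0.466667) = 0.381070.
1 − 2Q = 0.466666, giving −¼ ln(0.466666) = 0.190535.
d = 0.381070 + 0.190535 = 0.571605.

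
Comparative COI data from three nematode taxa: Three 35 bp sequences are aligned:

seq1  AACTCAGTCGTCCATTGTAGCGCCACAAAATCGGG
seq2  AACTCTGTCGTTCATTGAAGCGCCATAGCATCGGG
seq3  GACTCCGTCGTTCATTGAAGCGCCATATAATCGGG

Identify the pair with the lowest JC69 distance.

seq1–seq2: 6/35 differ, p = 0.171, d = 0.195.
seq1–seq3: 6/35 differ, p = 0.171, d = 0.195.
seq2–seq3: 4/35 differ, p = 0.114, d = 0.124.
The smallest distance is between seq2 and seq3.

seq2 and seq3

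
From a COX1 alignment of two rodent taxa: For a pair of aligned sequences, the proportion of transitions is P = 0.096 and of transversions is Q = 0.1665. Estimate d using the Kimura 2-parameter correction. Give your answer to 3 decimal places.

0.323

Under the Kimura two-parameter model, d = −½ ln(1 − 2P − Q) − ¼ ln(1 − 2Q).
1 − 2P − Q = 0.6415, giving −½ ln(0.6415) = 0.221973.
1 − 2Q = 0.667, giving −¼ ln(0.667) = 0.101241.
d = 0.221973 + 0.101241 = 0.323214.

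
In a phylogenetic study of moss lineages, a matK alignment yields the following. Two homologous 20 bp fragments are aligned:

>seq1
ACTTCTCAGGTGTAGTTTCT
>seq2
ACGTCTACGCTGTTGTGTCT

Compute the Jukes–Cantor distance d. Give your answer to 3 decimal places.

0.383

The sequences differ at 6 of 20 sites (3, 7, 8, 10, 14, 17), so p = 6/20 = 0.3.
d = −(3/4) ln(1 − 4p/3) = −0.75 ln(1 − 0.4) = −0.75 ln(0.6)
  = −0.75 × (-0.510826) = 0.383120 substitutions/site.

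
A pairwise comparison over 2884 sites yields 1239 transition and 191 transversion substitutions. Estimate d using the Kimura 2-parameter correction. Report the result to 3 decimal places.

P = 1239/2884 ≈ 0.429612 and Q = 191/2884 ≈ 0.066227.
Under the Kimura two-parameter model, d = −½ ln(1 − 2P − Q) − ¼ ln(1 − 2Q).
1 − 2P − Q = 0.074549, giving −½ ln(0.074549) = 1.298149.
1 − 2Q = 0.867546, giving −¼ ln(0.867546) = 0.035522.
d = 1.298149 + 0.035522 = 1.333671.

1.334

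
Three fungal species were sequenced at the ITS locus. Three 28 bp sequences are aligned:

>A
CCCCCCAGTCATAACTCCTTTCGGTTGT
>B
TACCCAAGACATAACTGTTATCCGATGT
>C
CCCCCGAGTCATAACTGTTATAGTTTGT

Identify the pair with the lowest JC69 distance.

A and C

A–B: 9/28 differ, p = 0.321, d = 0.420.
A–C: 6/28 differ, p = 0.214, d = 0.252.
B–C: 8/28 differ, p = 0.286, d = 0.360.
The smallest distance is between A and C.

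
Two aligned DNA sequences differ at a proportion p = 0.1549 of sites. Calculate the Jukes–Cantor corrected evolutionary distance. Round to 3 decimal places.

0.174

d = −(3/4) ln(1 − 4p/3) = −0.75 ln(1 − 0.206533) = −0.75 ln(0.793467)
  = −0.75 × (-0.231343) = 0.173507 substitutions/site.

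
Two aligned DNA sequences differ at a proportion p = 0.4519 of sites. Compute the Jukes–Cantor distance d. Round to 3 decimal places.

d = −(3/4) ln(1 − 4p/3) = −0.75 ln(1 − 0.602533) = −0.75 ln(0.397467)
  = −0.75 × (-0.922643) = 0.691982 substitutions/site.

0.692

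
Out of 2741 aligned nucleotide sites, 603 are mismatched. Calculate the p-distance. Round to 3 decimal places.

p = 603/2741 = 0.219992… ≈ 0.220 (to 3 d.p.).

0.220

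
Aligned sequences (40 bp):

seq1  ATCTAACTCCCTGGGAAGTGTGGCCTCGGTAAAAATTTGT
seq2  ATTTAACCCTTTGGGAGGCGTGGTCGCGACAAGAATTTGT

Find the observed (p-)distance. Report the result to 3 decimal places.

The sequences differ at 11 of 40 positions.
p = 11/40 = 0.275.

0.275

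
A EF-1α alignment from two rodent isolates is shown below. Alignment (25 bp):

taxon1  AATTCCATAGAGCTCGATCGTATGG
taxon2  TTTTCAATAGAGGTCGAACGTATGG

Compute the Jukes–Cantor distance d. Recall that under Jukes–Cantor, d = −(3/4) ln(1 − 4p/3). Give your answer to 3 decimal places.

0.233

The sequences differ at 5 of 25 sites (1, 2, 6, 13, 18), so p = 5/25 = 0.2.
d = −(3/4) ln(1 − 4p/3) = −0.75 ln(1 − 0.266667) = −0.75 ln(0.733333)
  = −0.75 × (-0.310155) = 0.232616 substitutions/site.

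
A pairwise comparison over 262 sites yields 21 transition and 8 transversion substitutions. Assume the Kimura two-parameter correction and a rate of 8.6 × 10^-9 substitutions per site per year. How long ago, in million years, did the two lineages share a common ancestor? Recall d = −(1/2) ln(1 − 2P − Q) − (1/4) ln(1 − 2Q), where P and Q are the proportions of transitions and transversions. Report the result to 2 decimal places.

7.07

P = 21/262 ≈ 0.080153 and Q = 8/262 ≈ 0.030534.
Under the Kimura two-parameter model, d = −½ ln(1 − 2P − Q) − ¼ ln(1 − 2Q).
1 − 2P − Q = 0.80916, giving −½ ln(0.80916) = 0.105879.
1 − 2Q = 0.938932, giving −¼ ln(0.938932) = 0.015753.
d = 0.105879 + 0.015753 = 0.121632.
Under a molecular clock d = 2μt, so t = d/(2μ) = 0.121632 / (2 × 8.6 × 10^-9) = 7.07 million years.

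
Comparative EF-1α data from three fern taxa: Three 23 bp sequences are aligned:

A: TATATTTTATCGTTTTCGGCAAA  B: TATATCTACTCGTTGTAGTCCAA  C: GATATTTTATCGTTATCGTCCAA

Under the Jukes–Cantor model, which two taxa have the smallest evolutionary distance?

A–B: 7/23 differ, p = 0.304, d = 0.390.
A–C: 4/23 differ, p = 0.174, d = 0.198.
B–C: 6/23 differ, p = 0.261, d = 0.321.
The smallest distance is between A and C.

A and C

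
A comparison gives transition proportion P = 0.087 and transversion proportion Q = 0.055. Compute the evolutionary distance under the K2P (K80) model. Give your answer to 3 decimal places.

0.159

Under the Kimura two-parameter model, d = −½ ln(1 − 2P − Q) − ¼ ln(1 − 2Q).
1 − 2P − Q = 0.771, giving −½ ln(0.771) = 0.130033.
1 − 2Q = 0.89, giving −¼ ln(0.89) = 0.029133.
d = 0.130033 + 0.029133 = 0.159166.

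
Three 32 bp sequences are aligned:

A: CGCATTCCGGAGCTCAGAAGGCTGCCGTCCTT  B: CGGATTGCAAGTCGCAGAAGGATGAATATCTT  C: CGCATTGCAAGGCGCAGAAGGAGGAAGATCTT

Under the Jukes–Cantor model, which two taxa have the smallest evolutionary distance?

B and C

A–B: 13/32 differ, p = 0.406, d = 0.585.
A–C: 11/32 differ, p = 0.344, d = 0.460.
B–C: 4/32 differ, p = 0.125, d = 0.137.
The smallest distance is between B and C.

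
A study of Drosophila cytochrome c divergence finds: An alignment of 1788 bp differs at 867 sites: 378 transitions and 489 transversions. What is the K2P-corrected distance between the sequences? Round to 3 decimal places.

0.794

P = 378/1788 ≈ 0.211409 and Q = 489/1788 ≈ 0.27349.
Under the Kimura two-parameter model, d = −½ ln(1 − 2P − Q) − ¼ ln(1 − 2Q).
1 − 2P − Q = 0.303692, giving −½ ln(0.303692) = 0.595871.
1 − 2Q = 0.45302, giving −¼ ln(0.45302) = 0.197955.
d = 0.595871 + 0.197955 = 0.793826.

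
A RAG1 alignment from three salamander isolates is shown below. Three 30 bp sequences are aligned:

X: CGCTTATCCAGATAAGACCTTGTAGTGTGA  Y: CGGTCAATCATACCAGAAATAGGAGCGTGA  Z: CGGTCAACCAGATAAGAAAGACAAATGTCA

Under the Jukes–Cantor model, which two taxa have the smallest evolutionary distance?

X–Y: 12/30 differ, p = 0.400, d = 0.572.
X–Z: 11/30 differ, p = 0.367, d = 0.503.
Y–Z: 10/30 differ, p = 0.333, d = 0.441.
The smallest distance is between Y and Z.

Y and Z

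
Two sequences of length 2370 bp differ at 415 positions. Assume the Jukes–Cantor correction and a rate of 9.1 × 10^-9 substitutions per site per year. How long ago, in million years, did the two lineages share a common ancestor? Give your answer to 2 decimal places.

p = 415/2370 ≈ 0.175105.
d = −(3/4) ln(1 − 4p/3) = −0.75 ln(1 − 0.233473) = −0.75 ln(0.766527)
  = −0.75 × (-0.265885) = 0.199414 substitutions/site.
Under a molecular clock d = 2μt, so t = d/(2μ) = 0.199414 / (2 × 9.1 × 10^-9) = 10.96 million years.

10.96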